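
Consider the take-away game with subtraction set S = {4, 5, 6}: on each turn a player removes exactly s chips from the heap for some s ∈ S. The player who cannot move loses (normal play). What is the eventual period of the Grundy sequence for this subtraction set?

n :  0  1  2  3  4  5  6  7  8  9 10 11 12 13 14 15 16 17 18 19 20 21
G :  0  0  0  0  1  1  1  1  2  2  0  0  0  0  1  1  1  1  2  2  0  0
G(n+10) = G(n) holds for n = 0,…,5 (a full window of length max(S) = 6), so the sequence is purely periodic with period 10.

10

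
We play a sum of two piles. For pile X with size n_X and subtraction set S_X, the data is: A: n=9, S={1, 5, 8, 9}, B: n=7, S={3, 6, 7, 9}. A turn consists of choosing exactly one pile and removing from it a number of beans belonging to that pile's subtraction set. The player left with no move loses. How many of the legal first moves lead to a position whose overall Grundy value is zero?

1

Pile A, S = {1, 5, 8, 9}:
G(0) = 0
G(1) = mex{0} = 1
G(2) = mex{1} = 0
G(3) = mex{0} = 1
G(4) = mex{1} = 0
G(5) = mex{0,0} = 1
G(6) = mex{1,1} = 0
G(7) = mex{0,0} = 1
G(8) = mex{1,1,0} = 2
G(9) = mex{2,0,1,0} = 3
G_A(9) = 3.
Pile B, S = {3, 6, 7, 9}:
n : 0 1 2 3 4 5 6 7
G : 0 0 0 1 1 1 2 2
G_B(7) = 2.
Combined Grundy value = 3 ⊕ 2 = 1.
A winning move leaves total XOR = 0, i.e. changes one component's Grundy value g to g ⊕ X where X is the current total.
Pile A: need g' = 3⊕1 = 2. Options: 9−1→G=2, 9−5→G=0, 9−8→G=1, 9−9→G=0. Hits: 1.
Pile B: need g' = 2⊕1 = 3. Options: 7−3→G=1, 7−6→G=0, 7−7→G=0. Hits: 0.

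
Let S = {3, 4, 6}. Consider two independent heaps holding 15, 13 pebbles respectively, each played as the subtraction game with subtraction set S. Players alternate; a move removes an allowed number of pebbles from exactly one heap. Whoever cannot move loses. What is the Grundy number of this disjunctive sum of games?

3

All heaps use S = {3, 4, 6}:
n :  0  1  2  3  4  5  6  7  8  9 10 11 12 13 14 15
G :  0  0  0  1  1  1  2  2  2  0  0  0  1  1  1  2
Heap A: G(15) = 2.
Heap B: G(13) = 1.
Combined Grundy value = 2 ⊕ 1 = 3.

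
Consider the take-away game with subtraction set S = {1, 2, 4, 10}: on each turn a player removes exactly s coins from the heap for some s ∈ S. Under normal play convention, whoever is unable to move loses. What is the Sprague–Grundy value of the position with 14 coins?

G(0) = 0
G(1) = mex{0} = 1
G(2) = mex{1,0} = 2
G(3) = mex{2,1} = 0
G(4) = mex{0,2,0} = 1
G(5) = mex{1,0,1} = 2
G(6) = mex{2,1,2} = 0
G(7) = mex{0,2,0} = 1
G(8) = mex{1,0,1} = 2
G(9) = mex{2,1,2} = 0
G(10) = mex{0,2,0,0} = 1
G(11) = mex{1,0,1,1} = 2
G(12) = mex{2,1,2,2} = 0
G(13) = mex{0,2,0,0} = 1
G(14) = mex{1,0,1,1} = 2

2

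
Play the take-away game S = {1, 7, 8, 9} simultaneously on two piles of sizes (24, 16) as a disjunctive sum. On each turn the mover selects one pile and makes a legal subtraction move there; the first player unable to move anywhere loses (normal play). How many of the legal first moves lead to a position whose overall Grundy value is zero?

All piles use S = {1, 7, 8, 9}:
G(0) = 0
G(1) = mex{0} = 1
G(2) = mex{1} = 0
G(3) = mex{0} = 1
G(4) = mex{1} = 0
G(5) = mex{0} = 1
G(6) = mex{1} = 0
G(7) = mex{0,0} = 1
G(8) = mex{1,1,0} = 2
G(9) = mex{2,0,1,0} = 3
G(10) = mex{3,1,0,1} = 2
G(11) = mex{2,0,1,0} = 3
G(12) = mex{3,1,0,1} = 2
G(13) = mex{2,0,1,0} = 3
G(14) = mex{3,1,0,1} = 2
G(15) = mex{2,2,1,0} = 3
G(16) = mex{3,3,2,1} = 0
G(17) = mex{0,2,3,2} = 1
G(18) = mex{1,3,2,3} = 0
G(19) = mex{0,2,3,2} = 1
G(20) = mex{1,3,2,3} = 0
G(21) = mex{0,2,3,2} = 1
G(22) = mex{1,3,2,3} = 0
G(23) = mex{0,0,3,2} = 1
G(24) = mex{1,1,0,3} = 2
Pile A: G(24) = 2.
Pile B: G(16) = 0.
Combined Grundy value = 2 ⊕ 0 = 2.
A winning move leaves total XOR = 0, i.e. changes one component's Grundy value g to g ⊕ X where X is the current total.
Pile A: need g' = 2⊕2 = 0. Options: 24−1→G=1, 24−7→G=1, 24−8→G=0, 24−9→G=3. Hits: 1.
Pile B: need g' = 0⊕2 = 2. Options: 16−1→G=3, 16−7→G=3, 16−8→G=2, 16−9→G=1. Hits: 1.

2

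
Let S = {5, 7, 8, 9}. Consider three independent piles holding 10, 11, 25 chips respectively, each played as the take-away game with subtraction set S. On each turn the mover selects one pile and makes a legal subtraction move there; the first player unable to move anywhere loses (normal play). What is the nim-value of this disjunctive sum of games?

All piles use S = {5, 7, 8, 9}:
n :  0  1  2  3  4  5  6  7  8  9 10 11 12 13 14 15 16 17 18 19 20 21 22 23 24 25
G :  0  0  0  0  0  1  1  1  1  1  2  2  2  2  0  0  0  0  0  1  1  1  1  1  2  2
Pile A: G(10) = 2.
Pile B: G(11) = 2.
Pile C: G(25) = 2.
Combined Grundy value = 2 ⊕ 2 ⊕ 2 = 2.

2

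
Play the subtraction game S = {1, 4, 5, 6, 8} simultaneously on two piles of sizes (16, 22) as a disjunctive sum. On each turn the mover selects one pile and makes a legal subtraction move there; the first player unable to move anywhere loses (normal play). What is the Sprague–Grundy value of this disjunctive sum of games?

1

All piles use S = {1, 4, 5, 6, 8}:
G(0) = 0
G(1) = mex{0} = 1
G(2) = mex{1} = 0
G(3) = mex{0} = 1
G(4) = mex{1,0} = 2
G(5) = mex{2,1,0} = 3
G(6) = mex{3,0,1,0} = 2
G(7) = mex{2,1,0,1} = 3
G(8) = mex{3,2,1,0,0} = 4
G(9) = mex{4,3,2,1,1} = 0
G(10) = mex{0,2,3,2,0} = 1
G(11) = mex{1,3,2,3,1} = 0
G(12) = mex{0,4,3,2,2} = 1
G(13) = mex{1,0,4,3,3} = 2
G(14) = mex{2,1,0,4,2} = 3
G(15) = mex{3,0,1,0,3} = 2
G(16) = mex{2,1,0,1,4} = 3
G(17) = mex{3,2,1,0,0} = 4
G(18) = mex{4,3,2,1,1} = 0
G(19) = mex{0,2,3,2,0} = 1
G(20) = mex{1,3,2,3,1} = 0
G(21) = mex{0,4,3,2,2} = 1
G(22) = mex{1,0,4,3,3} = 2
Pile A: G(16) = 3.
Pile B: G(22) = 2.
Combined Grundy value = 3 ⊕ 2 = 1.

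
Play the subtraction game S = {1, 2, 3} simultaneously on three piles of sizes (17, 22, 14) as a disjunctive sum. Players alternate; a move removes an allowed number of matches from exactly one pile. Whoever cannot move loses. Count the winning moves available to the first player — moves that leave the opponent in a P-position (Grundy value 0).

All piles use S = {1, 2, 3}:
n :  0  1  2  3  4  5  6  7  8  9 10 11 12 13 14 15 16 17 18 19 20 21 22
G :  0  1  2  3  0  1  2  3  0  1  2  3  0  1  2  3  0  1  2  3  0  1  2
Pile A: G(17) = 1.
Pile B: G(22) = 2.
Pile C: G(14) = 2.
Combined Grundy value = 1 ⊕ 2 ⊕ 2 = 1.
A winning move leaves total XOR = 0, i.e. changes one component's Grundy value g to g ⊕ X where X is the current total.
Pile A: need g' = 1⊕1 = 0. Options: 17−1→G=0, 17−2→G=3, 17−3→G=2. Hits: 1.
Pile B: need g' = 2⊕1 = 3. Options: 22−1→G=1, 22−2→G=0, 22−3→G=3. Hits: 1.
Pile C: need g' = 2⊕1 = 3. Options: 14−1→G=1, 14−2→G=0, 14−3→G=3. Hits: 1.

3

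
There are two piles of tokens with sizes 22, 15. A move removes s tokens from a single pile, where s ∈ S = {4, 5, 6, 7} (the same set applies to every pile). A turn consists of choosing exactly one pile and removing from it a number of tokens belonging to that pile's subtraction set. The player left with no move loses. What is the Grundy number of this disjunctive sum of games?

All piles use S = {4, 5, 6, 7}:
G(0) = 0
G(1) = mex{} = 0
G(2) = mex{} = 0
G(3) = mex{} = 0
G(4) = mex{0} = 1
G(5) = mex{0,0} = 1
G(6) = mex{0,0,0} = 1
G(7) = mex{0,0,0,0} = 1
G(8) = mex{1,0,0,0} = 2
G(9) = mex{1,1,0,0} = 2
G(10) = mex{1,1,1,0} = 2
G(11) = mex{1,1,1,1} = 0
G(12) = mex{2,1,1,1} = 0
G(13) = mex{2,2,1,1} = 0
G(14) = mex{2,2,2,1} = 0
G(15) = mex{0,2,2,2} = 1
G(16) = mex{0,0,2,2} = 1
G(17) = mex{0,0,0,2} = 1
G(18) = mex{0,0,0,0} = 1
G(19) = mex{1,0,0,0} = 2
G(20) = mex{1,1,0,0} = 2
G(21) = mex{1,1,1,0} = 2
G(22) = mex{1,1,1,1} = 0
Pile A: G(22) = 0.
Pile B: G(15) = 1.
Combined Grundy value = 0 ⊕ 1 = 1.

1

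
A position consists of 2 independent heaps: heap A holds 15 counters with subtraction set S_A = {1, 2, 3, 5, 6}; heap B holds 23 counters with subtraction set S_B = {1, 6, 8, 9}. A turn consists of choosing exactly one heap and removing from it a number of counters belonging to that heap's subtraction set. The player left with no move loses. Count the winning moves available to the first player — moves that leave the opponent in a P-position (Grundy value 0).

2

Heap A, S = {1, 2, 3, 5, 6}:
n :  0  1  2  3  4  5  6  7  8  9 10 11 12 13 14 15
G :  0  1  2  3  0  1  2  3  0  1  2  3  0  1  2  3
G_A(15) = 3.
Heap B, S = {1, 6, 8, 9}:
G(0) = 0
G(1) = mex{0} = 1
G(2) = mex{1} = 0
G(3) = mex{0} = 1
G(4) = mex{1} = 0
G(5) = mex{0} = 1
G(6) = mex{1,0} = 2
G(7) = mex{2,1} = 0
G(8) = mex{0,0,0} = 1
G(9) = mex{1,1,1,0} = 2
G(10) = mex{2,0,0,1} = 3
G(11) = mex{3,1,1,0} = 2
G(12) = mex{2,2,0,1} = 3
G(13) = mex{3,0,1,0} = 2
G(14) = mex{2,1,2,1} = 0
G(15) = mex{0,2,0,2} = 1
G(16) = mex{1,3,1,0} = 2
G(17) = mex{2,2,2,1} = 0
G(18) = mex{0,3,3,2} = 1
G(19) = mex{1,2,2,3} = 0
G(20) = mex{0,0,3,2} = 1
G(21) = mex{1,1,2,3} = 0
G(22) = mex{0,2,0,2} = 1
G(23) = mex{1,0,1,0} = 2
G_B(23) = 2.
Combined Grundy value = 3 ⊕ 2 = 1.
A winning move leaves total XOR = 0, i.e. changes one component's Grundy value g to g ⊕ X where X is the current total.
Heap A: need g' = 3⊕1 = 2. Options: 15−1→G=2, 15−2→G=1, 15−3→G=0, 15−5→G=2, 15−6→G=1. Hits: 2.
Heap B: need g' = 2⊕1 = 3. Options: 23−1→G=1, 23−6→G=0, 23−8→G=1, 23−9→G=0. Hits: 0.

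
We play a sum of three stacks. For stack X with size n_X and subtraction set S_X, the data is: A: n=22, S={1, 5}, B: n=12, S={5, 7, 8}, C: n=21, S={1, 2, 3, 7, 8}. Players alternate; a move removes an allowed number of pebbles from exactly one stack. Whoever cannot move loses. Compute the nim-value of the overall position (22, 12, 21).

Stack A, S = {1, 5}:
n :  0  1  2  3  4  5  6  7  8  9 10 11 12 13 14 15 16 17 18 19 20 21 22
G :  0  1  0  1  0  1  0  1  0  1  0  1  0  1  0  1  0  1  0  1  0  1  0
G_A(22) = 0.
Stack B, S = {5, 7, 8}:
n :  0  1  2  3  4  5  6  7  8  9 10 11 12
G :  0  0  0  0  0  1  1  1  1  1  2  2  2
G_B(12) = 2.
Stack C, S = {1, 2, 3, 7, 8}:
n :  0  1  2  3  4  5  6  7  8  9 10 11 12 13 14 15 16 17 18 19 20 21
G :  0  1  2  3  0  1  2  3  4  0  1  2  3  0  1  2  3  4  0  1  2  3
G_C(21) = 3.
Combined Grundy value = 0 ⊕ 2 ⊕ 3 = 1.

1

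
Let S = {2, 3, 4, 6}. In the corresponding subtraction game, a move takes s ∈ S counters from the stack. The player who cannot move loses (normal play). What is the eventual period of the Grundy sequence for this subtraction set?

G(0) = 0
G(1) = mex{} = 0
G(2) = mex{0} = 1
G(3) = mex{0,0} = 1
G(4) = mex{1,0,0} = 2
G(5) = mex{1,1,0} = 2
G(6) = mex{2,1,1,0} = 3
G(7) = mex{2,2,1,0} = 3
G(8) = mex{3,2,2,1} = 0
G(9) = mex{3,3,2,1} = 0
G(10) = mex{0,3,3,2} = 1
G(11) = mex{0,0,3,2} = 1
G(12) = mex{1,0,0,3} = 2
G(13) = mex{1,1,0,3} = 2
G(14) = mex{2,1,1,0} = 3
G(15) = mex{2,2,1,0} = 3
G(16) = mex{3,2,2,1} = 0
G(17) = mex{3,3,2,1} = 0
G(n+8) = G(n) holds for n = 0,…,5 (a full window of length max(S) = 6), so the sequence is purely periodic with period 8.

8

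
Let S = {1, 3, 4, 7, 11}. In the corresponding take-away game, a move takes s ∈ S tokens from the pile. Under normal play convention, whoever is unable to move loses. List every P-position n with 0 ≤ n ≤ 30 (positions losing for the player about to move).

0, 2, 8, 10, 16, 18, 24, 26

n :  0  1  2  3  4  5  6  7  8  9 10 11 12 13 14 15 16 17 18 19 20 21 22 23 24 25 26 27 28 29 30
G :  0  1  0  1  2  3  2  3  0  1  0  1  2  3  2  3  0  1  0  1  2  3  2  3  0  1  0  1  2  3  2
P-positions are exactly the n with G(n) = 0.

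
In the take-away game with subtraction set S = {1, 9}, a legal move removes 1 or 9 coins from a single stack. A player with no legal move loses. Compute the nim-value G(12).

n :  0  1  2  3  4  5  6  7  8  9 10 11 12
G :  0  1  0  1  0  1  0  1  0  1  0  1  0

0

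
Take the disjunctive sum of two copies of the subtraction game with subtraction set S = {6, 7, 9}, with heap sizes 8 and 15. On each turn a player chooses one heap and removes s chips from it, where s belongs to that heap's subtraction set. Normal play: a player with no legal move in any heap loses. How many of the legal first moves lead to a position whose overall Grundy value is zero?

All heaps use S = {6, 7, 9}:
n :  0  1  2  3  4  5  6  7  8  9 10 11 12 13 14 15
G :  0  0  0  0  0  0  1  1  1  1  1  1  2  2  2  0
Heap A: G(8) = 1.
Heap B: G(15) = 0.
Combined Grundy value = 1 ⊕ 0 = 1.
A winning move leaves total XOR = 0, i.e. changes one component's Grundy value g to g ⊕ X where X is the current total.
Heap A: need g' = 1⊕1 = 0. Options: 8−6→G=0, 8−7→G=0. Hits: 2.
Heap B: need g' = 0⊕1 = 1. Options: 15−6→G=1, 15−7→G=1, 15−9→G=1. Hits: 3.

5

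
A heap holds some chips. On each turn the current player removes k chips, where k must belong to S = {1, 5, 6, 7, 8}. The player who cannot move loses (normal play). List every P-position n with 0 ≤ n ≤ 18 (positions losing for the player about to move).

G(0) = 0
G(1) = mex{0} = 1
G(2) = mex{1} = 0
G(3) = mex{0} = 1
G(4) = mex{1} = 0
G(5) = mex{0,0} = 1
G(6) = mex{1,1,0} = 2
G(7) = mex{2,0,1,0} = 3
G(8) = mex{3,1,0,1,0} = 2
G(9) = mex{2,0,1,0,1} = 3
G(10) = mex{3,1,0,1,0} = 2
G(11) = mex{2,2,1,0,1} = 3
G(12) = mex{3,3,2,1,0} = 4
G(13) = mex{4,2,3,2,1} = 0
G(14) = mex{0,3,2,3,2} = 1
G(15) = mex{1,2,3,2,3} = 0
G(16) = mex{0,3,2,3,2} = 1
G(17) = mex{1,4,3,2,3} = 0
G(18) = mex{0,0,4,3,2} = 1
P-positions are exactly the n with G(n) = 0.

0, 2, 4, 13, 15, 17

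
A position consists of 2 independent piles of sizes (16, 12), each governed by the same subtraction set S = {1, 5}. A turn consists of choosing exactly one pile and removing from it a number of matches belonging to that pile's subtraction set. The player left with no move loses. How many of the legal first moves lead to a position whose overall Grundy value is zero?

All piles use S = {1, 5}:
G(0) = 0
G(1) = mex{0} = 1
G(2) = mex{1} = 0
G(3) = mex{0} = 1
G(4) = mex{1} = 0
G(5) = mex{0,0} = 1
G(6) = mex{1,1} = 0
G(7) = mex{0,0} = 1
G(8) = mex{1,1} = 0
G(9) = mex{0,0} = 1
G(10) = mex{1,1} = 0
G(11) = mex{0,0} = 1
G(12) = mex{1,1} = 0
G(13) = mex{0,0} = 1
G(14) = mex{1,1} = 0
G(15) = mex{0,0} = 1
G(16) = mex{1,1} = 0
Pile A: G(16) = 0.
Pile B: G(12) = 0.
Combined Grundy value = 0 ⊕ 0 = 0.
A winning move leaves total XOR = 0, i.e. changes one component's Grundy value g to g ⊕ X where X is the current total.
Pile A: target g' = 0⊕0 = 0, but every legal move changes the Grundy value (mex property), so 0 moves.
Pile B: target g' = 0⊕0 = 0, but every legal move changes the Grundy value (mex property), so 0 moves.

0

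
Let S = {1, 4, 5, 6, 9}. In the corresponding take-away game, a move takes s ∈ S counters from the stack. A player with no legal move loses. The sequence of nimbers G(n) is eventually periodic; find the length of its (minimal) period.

10

n :  0  1  2  3  4  5  6  7  8  9 10 11 12 13 14 15 16 17 18 19 20 21
G :  0  1  0  1  2  3  2  3  4  5  0  1  0  1  2  3  2  3  4  5  0  1
G(n+10) = G(n) holds for n = 0,…,8 (a full window of length max(S) = 9), so the sequence is purely periodic with period 10.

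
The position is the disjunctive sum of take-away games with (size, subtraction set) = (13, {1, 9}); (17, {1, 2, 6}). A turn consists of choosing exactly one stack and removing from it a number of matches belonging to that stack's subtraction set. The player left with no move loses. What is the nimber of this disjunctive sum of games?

Stack A, S = {1, 9}:
G(0) = 0
G(1) = mex{0} = 1
G(2) = mex{1} = 0
G(3) = mex{0} = 1
G(4) = mex{1} = 0
G(5) = mex{0} = 1
G(6) = mex{1} = 0
G(7) = mex{0} = 1
G(8) = mex{1} = 0
G(9) = mex{0,0} = 1
G(10) = mex{1,1} = 0
G(11) = mex{0,0} = 1
G(12) = mex{1,1} = 0
G(13) = mex{0,0} = 1
G_A(13) = 1.
Stack B, S = {1, 2, 6}:
G(0) = 0
G(1) = mex{0} = 1
G(2) = mex{1,0} = 2
G(3) = mex{2,1} = 0
G(4) = mex{0,2} = 1
G(5) = mex{1,0} = 2
G(6) = mex{2,1,0} = 3
G(7) = mex{3,2,1} = 0
G(8) = mex{0,3,2} = 1
G(9) = mex{1,0,0} = 2
G(10) = mex{2,1,1} = 0
G(11) = mex{0,2,2} = 1
G(12) = mex{1,0,3} = 2
G(13) = mex{2,1,0} = 3
G(14) = mex{3,2,1} = 0
G(15) = mex{0,3,2} = 1
G(16) = mex{1,0,0} = 2
G(17) = mex{2,1,1} = 0
G_B(17) = 0.
Combined Grundy value = 1 ⊕ 0 = 1.

1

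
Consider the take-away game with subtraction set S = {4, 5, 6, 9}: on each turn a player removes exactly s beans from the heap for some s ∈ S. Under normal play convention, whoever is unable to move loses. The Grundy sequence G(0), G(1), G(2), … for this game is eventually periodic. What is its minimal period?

G(0) = 0
G(1) = mex{} = 0
G(2) = mex{} = 0
G(3) = mex{} = 0
G(4) = mex{0} = 1
G(5) = mex{0,0} = 1
G(6) = mex{0,0,0} = 1
G(7) = mex{0,0,0} = 1
G(8) = mex{1,0,0} = 2
G(9) = mex{1,1,0,0} = 2
G(10) = mex{1,1,1,0} = 2
G(11) = mex{1,1,1,0} = 2
G(12) = mex{2,1,1,0} = 3
G(13) = mex{2,2,1,1} = 0
G(14) = mex{2,2,2,1} = 0
G(15) = mex{2,2,2,1} = 0
G(16) = mex{3,2,2,1} = 0
G(17) = mex{0,3,2,2} = 1
G(18) = mex{0,0,3,2} = 1
G(19) = mex{0,0,0,2} = 1
G(20) = mex{0,0,0,2} = 1
G(21) = mex{1,0,0,3} = 2
G(22) = mex{1,1,0,0} = 2
G(23) = mex{1,1,1,0} = 2
G(24) = mex{1,1,1,0} = 2
G(25) = mex{2,1,1,0} = 3
G(26) = mex{2,2,1,1} = 0
G(27) = mex{2,2,2,1} = 0
G(n+13) = G(n) holds for n = 0,…,8 (a full window of length max(S) = 9), so the sequence is purely periodic with period 13.

13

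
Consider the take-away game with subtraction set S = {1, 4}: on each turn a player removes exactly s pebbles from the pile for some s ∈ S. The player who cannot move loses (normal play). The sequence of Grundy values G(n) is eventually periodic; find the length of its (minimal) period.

5

G(0) = 0
G(1) = mex{0} = 1
G(2) = mex{1} = 0
G(3) = mex{0} = 1
G(4) = mex{1,0} = 2
G(5) = mex{2,1} = 0
G(6) = mex{0,0} = 1
G(7) = mex{1,1} = 0
G(8) = mex{0,2} = 1
G(9) = mex{1,0} = 2
G(10) = mex{2,1} = 0
G(11) = mex{0,0} = 1
G(12) = mex{1,1} = 0
G(13) = mex{0,2} = 1
G(14) = mex{1,0} = 2
G(n+5) = G(n) holds for n = 0,…,3 (a full window of length max(S) = 4), so the sequence is purely periodic with period 5.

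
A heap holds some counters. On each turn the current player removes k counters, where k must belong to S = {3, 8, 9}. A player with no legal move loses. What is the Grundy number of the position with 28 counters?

3

G(0) = 0
G(1) = mex{} = 0
G(2) = mex{} = 0
G(3) = mex{0} = 1
G(4) = mex{0} = 1
G(5) = mex{0} = 1
G(6) = mex{1} = 0
G(7) = mex{1} = 0
G(8) = mex{1,0} = 2
G(9) = mex{0,0,0} = 1
G(10) = mex{0,0,0} = 1
G(11) = mex{2,1,0} = 3
G(12) = mex{1,1,1} = 0
G(13) = mex{1,1,1} = 0
G(14) = mex{3,0,1} = 2
G(15) = mex{0,0,0} = 1
G(16) = mex{0,2,0} = 1
G(17) = mex{2,1,2} = 0
G(18) = mex{1,1,1} = 0
G(19) = mex{1,3,1} = 0
G(20) = mex{0,0,3} = 1
G(21) = mex{0,0,0} = 1
G(22) = mex{0,2,0} = 1
G(23) = mex{1,1,2} = 0
G(24) = mex{1,1,1} = 0
G(25) = mex{1,0,1} = 2
G(26) = mex{0,0,0} = 1
G(27) = mex{0,0,0} = 1
G(28) = mex{2,1,0} = 3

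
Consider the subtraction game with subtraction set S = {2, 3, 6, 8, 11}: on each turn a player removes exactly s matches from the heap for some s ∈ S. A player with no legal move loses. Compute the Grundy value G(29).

n :  0  1  2  3  4  5  6  7  8  9 10 11 12 13 14 15 16 17 18 19 20 21 22 23 24 25 26 27 28 29
G :  0  0  1  1  2  0  3  1  2  2  0  3  1  2  0  0  1  1  2  0  3  1  2  2  0  3  1  2  0  0

0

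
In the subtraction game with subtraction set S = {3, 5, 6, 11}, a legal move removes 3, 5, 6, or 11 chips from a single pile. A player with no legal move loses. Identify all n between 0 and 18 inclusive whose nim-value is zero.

0, 1, 2, 9, 10, 17, 18

G(0) = 0
G(1) = mex{} = 0
G(2) = mex{} = 0
G(3) = mex{0} = 1
G(4) = mex{0} = 1
G(5) = mex{0,0} = 1
G(6) = mex{1,0,0} = 2
G(7) = mex{1,0,0} = 2
G(8) = mex{1,1,0} = 2
G(9) = mex{2,1,1} = 0
G(10) = mex{2,1,1} = 0
G(11) = mex{2,2,1,0} = 3
G(12) = mex{0,2,2,0} = 1
G(13) = mex{0,2,2,0} = 1
G(14) = mex{3,0,2,1} = 4
G(15) = mex{1,0,0,1} = 2
G(16) = mex{1,3,0,1} = 2
G(17) = mex{4,1,3,2} = 0
G(18) = mex{2,1,1,2} = 0
P-positions are exactly the n with G(n) = 0.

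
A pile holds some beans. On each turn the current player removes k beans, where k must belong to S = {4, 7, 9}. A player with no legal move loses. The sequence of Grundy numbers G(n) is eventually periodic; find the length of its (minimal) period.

13

n :  0  1  2  3  4  5  6  7  8  9 10 11 12 13 14 15 16 17 18 19 20 21 22 23 24 25 26 27
G :  0  0  0  0  1  1  1  1  2  2  2  2  3  0  0  0  0  1  1  1  1  2  2  2  2  3  0  0
G(n+13) = G(n) holds for n = 0,…,8 (a full window of length max(S) = 9), so the sequence is purely periodic with period 13.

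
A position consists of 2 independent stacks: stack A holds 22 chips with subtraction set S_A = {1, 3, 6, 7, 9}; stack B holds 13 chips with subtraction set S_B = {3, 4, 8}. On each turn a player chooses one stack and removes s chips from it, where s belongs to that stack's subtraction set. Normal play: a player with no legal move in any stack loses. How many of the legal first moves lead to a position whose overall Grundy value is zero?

Stack A, S = {1, 3, 6, 7, 9}:
n :  0  1  2  3  4  5  6  7  8  9 10 11 12 13 14 15 16 17 18 19 20 21 22
G :  0  1  0  1  0  1  2  3  2  3  2  3  0  1  0  1  0  1  2  3  2  3  2
G_A(22) = 2.
Stack B, S = {3, 4, 8}:
n :  0  1  2  3  4  5  6  7  8  9 10 11 12 13
G :  0  0  0  1  1  1  2  0  2  3  1  3  0  0
G_B(13) = 0.
Combined Grundy value = 2 ⊕ 0 = 2.
A winning move leaves total XOR = 0, i.e. changes one component's Grundy value g to g ⊕ X where X is the current total.
Stack A: need g' = 2⊕2 = 0. Options: 22−1→G=3, 22−3→G=3, 22−6→G=0, 22−7→G=1, 22−9→G=1. Hits: 1.
Stack B: need g' = 0⊕2 = 2. Options: 13−3→G=1, 13−4→G=3, 13−8→G=1. Hits: 0.

1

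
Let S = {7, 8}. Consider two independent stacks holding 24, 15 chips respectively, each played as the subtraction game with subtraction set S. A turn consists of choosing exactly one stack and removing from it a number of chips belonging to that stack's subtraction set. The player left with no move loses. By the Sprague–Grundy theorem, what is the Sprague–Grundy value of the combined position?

1

All stacks use S = {7, 8}:
G(0) = 0
G(1) = mex{} = 0
G(2) = mex{} = 0
G(3) = mex{} = 0
G(4) = mex{} = 0
G(5) = mex{} = 0
G(6) = mex{} = 0
G(7) = mex{0} = 1
G(8) = mex{0,0} = 1
G(9) = mex{0,0} = 1
G(10) = mex{0,0} = 1
G(11) = mex{0,0} = 1
G(12) = mex{0,0} = 1
G(13) = mex{0,0} = 1
G(14) = mex{1,0} = 2
G(15) = mex{1,1} = 0
G(16) = mex{1,1} = 0
G(17) = mex{1,1} = 0
G(18) = mex{1,1} = 0
G(19) = mex{1,1} = 0
G(20) = mex{1,1} = 0
G(21) = mex{2,1} = 0
G(22) = mex{0,2} = 1
G(23) = mex{0,0} = 1
G(24) = mex{0,0} = 1
Stack A: G(24) = 1.
Stack B: G(15) = 0.
Combined Grundy value = 1 ⊕ 0 = 1.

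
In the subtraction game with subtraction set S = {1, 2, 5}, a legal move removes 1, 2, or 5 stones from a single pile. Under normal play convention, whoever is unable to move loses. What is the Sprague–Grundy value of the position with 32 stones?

n :  0  1  2  3  4  5  6  7  8  9 10 11 12 13 14 15 16 17 18 19 20 21 22 23 24 25 26 27 28 29 30 31 32
G :  0  1  2  0  1  2  0  1  2  0  1  2  0  1  2  0  1  2  0  1  2  0  1  2  0  1  2  0  1  2  0  1  2

2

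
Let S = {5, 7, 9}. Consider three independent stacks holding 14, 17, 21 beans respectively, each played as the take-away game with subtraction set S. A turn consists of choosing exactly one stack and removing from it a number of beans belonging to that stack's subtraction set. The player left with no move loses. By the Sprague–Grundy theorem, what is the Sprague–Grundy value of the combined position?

1

All stacks use S = {5, 7, 9}:
G(0) = 0
G(1) = mex{} = 0
G(2) = mex{} = 0
G(3) = mex{} = 0
G(4) = mex{} = 0
G(5) = mex{0} = 1
G(6) = mex{0} = 1
G(7) = mex{0,0} = 1
G(8) = mex{0,0} = 1
G(9) = mex{0,0,0} = 1
G(10) = mex{1,0,0} = 2
G(11) = mex{1,0,0} = 2
G(12) = mex{1,1,0} = 2
G(13) = mex{1,1,0} = 2
G(14) = mex{1,1,1} = 0
G(15) = mex{2,1,1} = 0
G(16) = mex{2,1,1} = 0
G(17) = mex{2,2,1} = 0
G(18) = mex{2,2,1} = 0
G(19) = mex{0,2,2} = 1
G(20) = mex{0,2,2} = 1
G(21) = mex{0,0,2} = 1
Stack A: G(14) = 0.
Stack B: G(17) = 0.
Stack C: G(21) = 1.
Combined Grundy value = 0 ⊕ 0 ⊕ 1 = 1.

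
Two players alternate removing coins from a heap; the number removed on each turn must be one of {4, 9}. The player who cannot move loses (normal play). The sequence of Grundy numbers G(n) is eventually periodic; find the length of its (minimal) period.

n :  0  1  2  3  4  5  6  7  8  9 10 11 12 13 14 15 16 17 18 19 20 21 22 23 24 25 26 27
G :  0  0  0  0  1  1  1  1  0  2  2  2  1  0  0  0  0  1  1  1  1  0  2  2  2  1  0  0
G(n+13) = G(n) holds for n = 0,…,8 (a full window of length max(S) = 9), so the sequence is purely periodic with period 13.

13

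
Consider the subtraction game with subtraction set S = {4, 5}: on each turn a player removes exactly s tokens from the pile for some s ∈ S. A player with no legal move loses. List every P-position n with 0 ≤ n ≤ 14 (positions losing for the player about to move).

0, 1, 2, 3, 9, 10, 11, 12

n :  0  1  2  3  4  5  6  7  8  9 10 11 12 13 14
G :  0  0  0  0  1  1  1  1  2  0  0  0  0  1  1
P-positions are exactly the n with G(n) = 0.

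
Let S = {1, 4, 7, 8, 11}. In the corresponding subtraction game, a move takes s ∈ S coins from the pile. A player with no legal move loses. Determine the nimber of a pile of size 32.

n :  0  1  2  3  4  5  6  7  8  9 10 11 12 13 14 15 16 17 18 19 20 21 22 23 24 25 26 27 28 29 30 31 32
G :  0  1  0  1  2  0  1  2  3  2  3  4  5  3  0  1  4  0  1  0  1  2  3  2  5  3  2  3  4  0  1  0  1

1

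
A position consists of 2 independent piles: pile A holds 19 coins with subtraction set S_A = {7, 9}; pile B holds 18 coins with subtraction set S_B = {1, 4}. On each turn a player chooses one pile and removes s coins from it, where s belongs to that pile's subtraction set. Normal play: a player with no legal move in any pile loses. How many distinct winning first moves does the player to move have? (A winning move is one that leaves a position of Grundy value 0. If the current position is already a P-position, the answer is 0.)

Pile A, S = {7, 9}:
n :  0  1  2  3  4  5  6  7  8  9 10 11 12 13 14 15 16 17 18 19
G :  0  0  0  0  0  0  0  1  1  1  1  1  1  1  2  2  0  0  0  0
G_A(19) = 0.
Pile B, S = {1, 4}:
G(0) = 0
G(1) = mex{0} = 1
G(2) = mex{1} = 0
G(3) = mex{0} = 1
G(4) = mex{1,0} = 2
G(5) = mex{2,1} = 0
G(6) = mex{0,0} = 1
G(7) = mex{1,1} = 0
G(8) = mex{0,2} = 1
G(9) = mex{1,0} = 2
G(10) = mex{2,1} = 0
G(11) = mex{0,0} = 1
G(12) = mex{1,1} = 0
G(13) = mex{0,2} = 1
G(14) = mex{1,0} = 2
G(15) = mex{2,1} = 0
G(16) = mex{0,0} = 1
G(17) = mex{1,1} = 0
G(18) = mex{0,2} = 1
G_B(18) = 1.
Combined Grundy value = 0 ⊕ 1 = 1.
A winning move leaves total XOR = 0, i.e. changes one component's Grundy value g to g ⊕ X where X is the current total.
Pile A: need g' = 0⊕1 = 1. Options: 19−7→G=1, 19−9→G=1. Hits: 2.
Pile B: need g' = 1⊕1 = 0. Options: 18−1→G=0, 18−4→G=2. Hits: 1.

3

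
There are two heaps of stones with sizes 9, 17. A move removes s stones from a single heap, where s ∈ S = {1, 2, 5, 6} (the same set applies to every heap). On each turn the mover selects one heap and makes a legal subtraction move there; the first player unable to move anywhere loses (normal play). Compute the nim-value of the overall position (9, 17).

All heaps use S = {1, 2, 5, 6}:
G(0) = 0
G(1) = mex{0} = 1
G(2) = mex{1,0} = 2
G(3) = mex{2,1} = 0
G(4) = mex{0,2} = 1
G(5) = mex{1,0,0} = 2
G(6) = mex{2,1,1,0} = 3
G(7) = mex{3,2,2,1} = 0
G(8) = mex{0,3,0,2} = 1
G(9) = mex{1,0,1,0} = 2
G(10) = mex{2,1,2,1} = 0
G(11) = mex{0,2,3,2} = 1
G(12) = mex{1,0,0,3} = 2
G(13) = mex{2,1,1,0} = 3
G(14) = mex{3,2,2,1} = 0
G(15) = mex{0,3,0,2} = 1
G(16) = mex{1,0,1,0} = 2
G(17) = mex{2,1,2,1} = 0
Heap A: G(9) = 2.
Heap B: G(17) = 0.
Combined Grundy value = 2 ⊕ 0 = 2.

2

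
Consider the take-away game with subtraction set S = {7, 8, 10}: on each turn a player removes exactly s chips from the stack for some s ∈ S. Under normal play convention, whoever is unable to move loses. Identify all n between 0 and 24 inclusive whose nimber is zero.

0, 1, 2, 3, 4, 5, 6, 17, 18, 19, 20, 21, 22, 23

n :  0  1  2  3  4  5  6  7  8  9 10 11 12 13 14 15 16 17 18 19 20 21 22 23 24
G :  0  0  0  0  0  0  0  1  1  1  1  1  1  1  2  2  2  0  0  0  0  0  0  0  1
P-positions are exactly the n with G(n) = 0.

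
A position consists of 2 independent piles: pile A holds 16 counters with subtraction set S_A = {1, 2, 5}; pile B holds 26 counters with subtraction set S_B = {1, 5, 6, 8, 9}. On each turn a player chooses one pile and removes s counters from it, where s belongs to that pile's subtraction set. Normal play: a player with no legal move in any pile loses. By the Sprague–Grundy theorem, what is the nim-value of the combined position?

5

Pile A, S = {1, 2, 5}:
G(0) = 0
G(1) = mex{0} = 1
G(2) = mex{1,0} = 2
G(3) = mex{2,1} = 0
G(4) = mex{0,2} = 1
G(5) = mex{1,0,0} = 2
G(6) = mex{2,1,1} = 0
G(7) = mex{0,2,2} = 1
G(8) = mex{1,0,0} = 2
G(9) = mex{2,1,1} = 0
G(10) = mex{0,2,2} = 1
G(11) = mex{1,0,0} = 2
G(12) = mex{2,1,1} = 0
G(13) = mex{0,2,2} = 1
G(14) = mex{1,0,0} = 2
G(15) = mex{2,1,1} = 0
G(16) = mex{0,2,2} = 1
G_A(16) = 1.
Pile B, S = {1, 5, 6, 8, 9}:
G(0) = 0
G(1) = mex{0} = 1
G(2) = mex{1} = 0
G(3) = mex{0} = 1
G(4) = mex{1} = 0
G(5) = mex{0,0} = 1
G(6) = mex{1,1,0} = 2
G(7) = mex{2,0,1} = 3
G(8) = mex{3,1,0,0} = 2
G(9) = mex{2,0,1,1,0} = 3
G(10) = mex{3,1,0,0,1} = 2
G(11) = mex{2,2,1,1,0} = 3
G(12) = mex{3,3,2,0,1} = 4
G(13) = mex{4,2,3,1,0} = 5
G(14) = mex{5,3,2,2,1} = 0
G(15) = mex{0,2,3,3,2} = 1
G(16) = mex{1,3,2,2,3} = 0
G(17) = mex{0,4,3,3,2} = 1
G(18) = mex{1,5,4,2,3} = 0
G(19) = mex{0,0,5,3,2} = 1
G(20) = mex{1,1,0,4,3} = 2
G(21) = mex{2,0,1,5,4} = 3
G(22) = mex{3,1,0,0,5} = 2
G(23) = mex{2,0,1,1,0} = 3
G(24) = mex{3,1,0,0,1} = 2
G(25) = mex{2,2,1,1,0} = 3
G(26) = mex{3,3,2,0,1} = 4
G_B(26) = 4.
Combined Grundy value = 1 ⊕ 4 = 5.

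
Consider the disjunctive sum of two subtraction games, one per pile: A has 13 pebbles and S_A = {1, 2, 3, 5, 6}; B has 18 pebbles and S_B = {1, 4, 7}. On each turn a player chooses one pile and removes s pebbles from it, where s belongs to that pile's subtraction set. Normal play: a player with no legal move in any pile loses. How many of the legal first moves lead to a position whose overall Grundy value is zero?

Pile A, S = {1, 2, 3, 5, 6}:
G(0) = 0
G(1) = mex{0} = 1
G(2) = mex{1,0} = 2
G(3) = mex{2,1,0} = 3
G(4) = mex{3,2,1} = 0
G(5) = mex{0,3,2,0} = 1
G(6) = mex{1,0,3,1,0} = 2
G(7) = mex{2,1,0,2,1} = 3
G(8) = mex{3,2,1,3,2} = 0
G(9) = mex{0,3,2,0,3} = 1
G(10) = mex{1,0,3,1,0} = 2
G(11) = mex{2,1,0,2,1} = 3
G(12) = mex{3,2,1,3,2} = 0
G(13) = mex{0,3,2,0,3} = 1
G_A(13) = 1.
Pile B, S = {1, 4, 7}:
n :  0  1  2  3  4  5  6  7  8  9 10 11 12 13 14 15 16 17 18
G :  0  1  0  1  2  0  1  2  0  1  0  1  2  0  1  2  0  1  0
G_B(18) = 0.
Combined Grundy value = 1 ⊕ 0 = 1.
A winning move leaves total XOR = 0, i.e. changes one component's Grundy value g to g ⊕ X where X is the current total.
Pile A: need g' = 1⊕1 = 0. Options: 13−1→G=0, 13−2→G=3, 13−3→G=2, 13−5→G=0, 13−6→G=3. Hits: 2.
Pile B: need g' = 0⊕1 = 1. Options: 18−1→G=1, 18−4→G=1, 18−7→G=1. Hits: 3.

5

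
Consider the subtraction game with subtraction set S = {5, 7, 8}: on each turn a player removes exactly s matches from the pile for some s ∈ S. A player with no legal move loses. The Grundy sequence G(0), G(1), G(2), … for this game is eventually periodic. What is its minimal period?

13

G(0) = 0
G(1) = mex{} = 0
G(2) = mex{} = 0
G(3) = mex{} = 0
G(4) = mex{} = 0
G(5) = mex{0} = 1
G(6) = mex{0} = 1
G(7) = mex{0,0} = 1
G(8) = mex{0,0,0} = 1
G(9) = mex{0,0,0} = 1
G(10) = mex{1,0,0} = 2
G(11) = mex{1,0,0} = 2
G(12) = mex{1,1,0} = 2
G(13) = mex{1,1,1} = 0
G(14) = mex{1,1,1} = 0
G(15) = mex{2,1,1} = 0
G(16) = mex{2,1,1} = 0
G(17) = mex{2,2,1} = 0
G(18) = mex{0,2,2} = 1
G(19) = mex{0,2,2} = 1
G(20) = mex{0,0,2} = 1
G(21) = mex{0,0,0} = 1
G(22) = mex{0,0,0} = 1
G(23) = mex{1,0,0} = 2
G(24) = mex{1,0,0} = 2
G(25) = mex{1,1,0} = 2
G(26) = mex{1,1,1} = 0
G(27) = mex{1,1,1} = 0
G(n+13) = G(n) holds for n = 0,…,7 (a full window of length max(S) = 8), so the sequence is purely periodic with period 13.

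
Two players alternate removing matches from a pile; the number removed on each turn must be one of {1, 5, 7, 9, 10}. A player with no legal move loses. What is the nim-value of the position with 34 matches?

G(0) = 0
G(1) = mex{0} = 1
G(2) = mex{1} = 0
G(3) = mex{0} = 1
G(4) = mex{1} = 0
G(5) = mex{0,0} = 1
G(6) = mex{1,1} = 0
G(7) = mex{0,0,0} = 1
G(8) = mex{1,1,1} = 0
G(9) = mex{0,0,0,0} = 1
G(10) = mex{1,1,1,1,0} = 2
G(11) = mex{2,0,0,0,1} = 3
G(12) = mex{3,1,1,1,0} = 2
G(13) = mex{2,0,0,0,1} = 3
G(14) = mex{3,1,1,1,0} = 2
G(15) = mex{2,2,0,0,1} = 3
G(16) = mex{3,3,1,1,0} = 2
G(17) = mex{2,2,2,0,1} = 3
G(18) = mex{3,3,3,1,0} = 2
G(19) = mex{2,2,2,2,1} = 0
G(20) = mex{0,3,3,3,2} = 1
G(21) = mex{1,2,2,2,3} = 0
G(22) = mex{0,3,3,3,2} = 1
G(23) = mex{1,2,2,2,3} = 0
G(24) = mex{0,0,3,3,2} = 1
G(25) = mex{1,1,2,2,3} = 0
G(26) = mex{0,0,0,3,2} = 1
G(27) = mex{1,1,1,2,3} = 0
G(28) = mex{0,0,0,0,2} = 1
G(29) = mex{1,1,1,1,0} = 2
G(30) = mex{2,0,0,0,1} = 3
G(31) = mex{3,1,1,1,0} = 2
G(32) = mex{2,0,0,0,1} = 3
G(33) = mex{3,1,1,1,0} = 2
G(34) = mex{2,2,0,0,1} = 3

3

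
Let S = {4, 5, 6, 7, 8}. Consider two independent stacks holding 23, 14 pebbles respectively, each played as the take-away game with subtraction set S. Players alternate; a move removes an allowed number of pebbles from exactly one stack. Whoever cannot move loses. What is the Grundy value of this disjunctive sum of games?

2

All stacks use S = {4, 5, 6, 7, 8}:
G(0) = 0
G(1) = mex{} = 0
G(2) = mex{} = 0
G(3) = mex{} = 0
G(4) = mex{0} = 1
G(5) = mex{0,0} = 1
G(6) = mex{0,0,0} = 1
G(7) = mex{0,0,0,0} = 1
G(8) = mex{1,0,0,0,0} = 2
G(9) = mex{1,1,0,0,0} = 2
G(10) = mex{1,1,1,0,0} = 2
G(11) = mex{1,1,1,1,0} = 2
G(12) = mex{2,1,1,1,1} = 0
G(13) = mex{2,2,1,1,1} = 0
G(14) = mex{2,2,2,1,1} = 0
G(15) = mex{2,2,2,2,1} = 0
G(16) = mex{0,2,2,2,2} = 1
G(17) = mex{0,0,2,2,2} = 1
G(18) = mex{0,0,0,2,2} = 1
G(19) = mex{0,0,0,0,2} = 1
G(20) = mex{1,0,0,0,0} = 2
G(21) = mex{1,1,0,0,0} = 2
G(22) = mex{1,1,1,0,0} = 2
G(23) = mex{1,1,1,1,0} = 2
Stack A: G(23) = 2.
Stack B: G(14) = 0.
Combined Grundy value = 2 ⊕ 0 = 2.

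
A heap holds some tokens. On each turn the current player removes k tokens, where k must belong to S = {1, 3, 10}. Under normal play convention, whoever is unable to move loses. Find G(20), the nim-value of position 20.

1

G(0) = 0
G(1) = mex{0} = 1
G(2) = mex{1} = 0
G(3) = mex{0,0} = 1
G(4) = mex{1,1} = 0
G(5) = mex{0,0} = 1
G(6) = mex{1,1} = 0
G(7) = mex{0,0} = 1
G(8) = mex{1,1} = 0
G(9) = mex{0,0} = 1
G(10) = mex{1,1,0} = 2
G(11) = mex{2,0,1} = 3
G(12) = mex{3,1,0} = 2
G(13) = mex{2,2,1} = 0
G(14) = mex{0,3,0} = 1
G(15) = mex{1,2,1} = 0
G(16) = mex{0,0,0} = 1
G(17) = mex{1,1,1} = 0
G(18) = mex{0,0,0} = 1
G(19) = mex{1,1,1} = 0
G(20) = mex{0,0,2} = 1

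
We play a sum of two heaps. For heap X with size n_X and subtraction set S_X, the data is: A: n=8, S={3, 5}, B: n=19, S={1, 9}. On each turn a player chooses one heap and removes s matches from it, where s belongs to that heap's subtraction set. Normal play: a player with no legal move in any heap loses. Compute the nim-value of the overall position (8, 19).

1

Heap A, S = {3, 5}:
G(0) = 0
G(1) = mex{} = 0
G(2) = mex{} = 0
G(3) = mex{0} = 1
G(4) = mex{0} = 1
G(5) = mex{0,0} = 1
G(6) = mex{1,0} = 2
G(7) = mex{1,0} = 2
G(8) = mex{1,1} = 0
G_A(8) = 0.
Heap B, S = {1, 9}:
G(0) = 0
G(1) = mex{0} = 1
G(2) = mex{1} = 0
G(3) = mex{0} = 1
G(4) = mex{1} = 0
G(5) = mex{0} = 1
G(6) = mex{1} = 0
G(7) = mex{0} = 1
G(8) = mex{1} = 0
G(9) = mex{0,0} = 1
G(10) = mex{1,1} = 0
G(11) = mex{0,0} = 1
G(12) = mex{1,1} = 0
G(13) = mex{0,0} = 1
G(14) = mex{1,1} = 0
G(15) = mex{0,0} = 1
G(16) = mex{1,1} = 0
G(17) = mex{0,0} = 1
G(18) = mex{1,1} = 0
G(19) = mex{0,0} = 1
G_B(19) = 1.
Combined Grundy value = 0 ⊕ 1 = 1.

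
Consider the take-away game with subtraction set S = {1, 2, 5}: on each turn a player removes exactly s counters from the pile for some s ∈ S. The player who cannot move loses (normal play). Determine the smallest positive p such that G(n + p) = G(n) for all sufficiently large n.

3

n :  0  1  2  3  4  5  6  7  8  9 10 11 12 13 14
G :  0  1  2  0  1  2  0  1  2  0  1  2  0  1  2
G(n+3) = G(n) holds for n = 0,…,4 (a full window of length max(S) = 5), so the sequence is purely periodic with period 3.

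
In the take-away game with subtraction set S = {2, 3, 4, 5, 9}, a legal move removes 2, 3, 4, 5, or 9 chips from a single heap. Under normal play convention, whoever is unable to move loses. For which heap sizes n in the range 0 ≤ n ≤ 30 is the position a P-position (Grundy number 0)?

0, 1, 7, 8, 14, 15, 21, 22, 28, 29

n :  0  1  2  3  4  5  6  7  8  9 10 11 12 13 14 15 16 17 18 19 20 21 22 23 24 25 26 27 28 29 30
G :  0  0  1  1  2  2  3  0  0  1  1  2  2  3  0  0  1  1  2  2  3  0  0  1  1  2  2  3  0  0  1
P-positions are exactly the n with G(n) = 0.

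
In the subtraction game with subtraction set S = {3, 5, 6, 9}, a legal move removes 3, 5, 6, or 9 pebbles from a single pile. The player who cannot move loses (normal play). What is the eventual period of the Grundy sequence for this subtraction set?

12

G(0) = 0
G(1) = mex{} = 0
G(2) = mex{} = 0
G(3) = mex{0} = 1
G(4) = mex{0} = 1
G(5) = mex{0,0} = 1
G(6) = mex{1,0,0} = 2
G(7) = mex{1,0,0} = 2
G(8) = mex{1,1,0} = 2
G(9) = mex{2,1,1,0} = 3
G(10) = mex{2,1,1,0} = 3
G(11) = mex{2,2,1,0} = 3
G(12) = mex{3,2,2,1} = 0
G(13) = mex{3,2,2,1} = 0
G(14) = mex{3,3,2,1} = 0
G(15) = mex{0,3,3,2} = 1
G(16) = mex{0,3,3,2} = 1
G(17) = mex{0,0,3,2} = 1
G(18) = mex{1,0,0,3} = 2
G(19) = mex{1,0,0,3} = 2
G(20) = mex{1,1,0,3} = 2
G(21) = mex{2,1,1,0} = 3
G(22) = mex{2,1,1,0} = 3
G(23) = mex{2,2,1,0} = 3
G(24) = mex{3,2,2,1} = 0
G(25) = mex{3,2,2,1} = 0
G(n+12) = G(n) holds for n = 0,…,8 (a full window of length max(S) = 9), so the sequence is purely periodic with period 12.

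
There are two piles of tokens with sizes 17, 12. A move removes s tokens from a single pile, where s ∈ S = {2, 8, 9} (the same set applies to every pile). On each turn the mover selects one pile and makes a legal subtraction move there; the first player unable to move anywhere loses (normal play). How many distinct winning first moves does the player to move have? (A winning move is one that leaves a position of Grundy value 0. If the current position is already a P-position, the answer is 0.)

All piles use S = {2, 8, 9}:
G(0) = 0
G(1) = mex{} = 0
G(2) = mex{0} = 1
G(3) = mex{0} = 1
G(4) = mex{1} = 0
G(5) = mex{1} = 0
G(6) = mex{0} = 1
G(7) = mex{0} = 1
G(8) = mex{1,0} = 2
G(9) = mex{1,0,0} = 2
G(10) = mex{2,1,0} = 3
G(11) = mex{2,1,1} = 0
G(12) = mex{3,0,1} = 2
G(13) = mex{0,0,0} = 1
G(14) = mex{2,1,0} = 3
G(15) = mex{1,1,1} = 0
G(16) = mex{3,2,1} = 0
G(17) = mex{0,2,2} = 1
Pile A: G(17) = 1.
Pile B: G(12) = 2.
Combined Grundy value = 1 ⊕ 2 = 3.
A winning move leaves total XOR = 0, i.e. changes one component's Grundy value g to g ⊕ X where X is the current total.
Pile A: need g' = 1⊕3 = 2. Options: 17−2→G=0, 17−8→G=2, 17−9→G=2. Hits: 2.
Pile B: need g' = 2⊕3 = 1. Options: 12−2→G=3, 12−8→G=0, 12−9→G=1. Hits: 1.

3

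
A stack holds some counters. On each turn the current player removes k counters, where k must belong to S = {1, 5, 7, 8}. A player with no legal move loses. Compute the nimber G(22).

1

G(0) = 0
G(1) = mex{0} = 1
G(2) = mex{1} = 0
G(3) = mex{0} = 1
G(4) = mex{1} = 0
G(5) = mex{0,0} = 1
G(6) = mex{1,1} = 0
G(7) = mex{0,0,0} = 1
G(8) = mex{1,1,1,0} = 2
G(9) = mex{2,0,0,1} = 3
G(10) = mex{3,1,1,0} = 2
G(11) = mex{2,0,0,1} = 3
G(12) = mex{3,1,1,0} = 2
G(13) = mex{2,2,0,1} = 3
G(14) = mex{3,3,1,0} = 2
G(15) = mex{2,2,2,1} = 0
G(16) = mex{0,3,3,2} = 1
G(17) = mex{1,2,2,3} = 0
G(18) = mex{0,3,3,2} = 1
G(19) = mex{1,2,2,3} = 0
G(20) = mex{0,0,3,2} = 1
G(21) = mex{1,1,2,3} = 0
G(22) = mex{0,0,0,2} = 1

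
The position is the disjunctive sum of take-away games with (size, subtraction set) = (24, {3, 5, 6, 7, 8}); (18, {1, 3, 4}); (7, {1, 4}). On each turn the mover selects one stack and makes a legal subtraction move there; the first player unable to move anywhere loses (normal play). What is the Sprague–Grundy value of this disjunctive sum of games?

2

Stack A, S = {3, 5, 6, 7, 8}:
G(0) = 0
G(1) = mex{} = 0
G(2) = mex{} = 0
G(3) = mex{0} = 1
G(4) = mex{0} = 1
G(5) = mex{0,0} = 1
G(6) = mex{1,0,0} = 2
G(7) = mex{1,0,0,0} = 2
G(8) = mex{1,1,0,0,0} = 2
G(9) = mex{2,1,1,0,0} = 3
G(10) = mex{2,1,1,1,0} = 3
G(11) = mex{2,2,1,1,1} = 0
G(12) = mex{3,2,2,1,1} = 0
G(13) = mex{3,2,2,2,1} = 0
G(14) = mex{0,3,2,2,2} = 1
G(15) = mex{0,3,3,2,2} = 1
G(16) = mex{0,0,3,3,2} = 1
G(17) = mex{1,0,0,3,3} = 2
G(18) = mex{1,0,0,0,3} = 2
G(19) = mex{1,1,0,0,0} = 2
G(20) = mex{2,1,1,0,0} = 3
G(21) = mex{2,1,1,1,0} = 3
G(22) = mex{2,2,1,1,1} = 0
G(23) = mex{3,2,2,1,1} = 0
G(24) = mex{3,2,2,2,1} = 0
G_A(24) = 0.
Stack B, S = {1, 3, 4}:
G(0) = 0
G(1) = mex{0} = 1
G(2) = mex{1} = 0
G(3) = mex{0,0} = 1
G(4) = mex{1,1,0} = 2
G(5) = mex{2,0,1} = 3
G(6) = mex{3,1,0} = 2
G(7) = mex{2,2,1} = 0
G(8) = mex{0,3,2} = 1
G(9) = mex{1,2,3} = 0
G(10) = mex{0,0,2} = 1
G(11) = mex{1,1,0} = 2
G(12) = mex{2,0,1} = 3
G(13) = mex{3,1,0} = 2
G(14) = mex{2,2,1} = 0
G(15) = mex{0,3,2} = 1
G(16) = mex{1,2,3} = 0
G(17) = mex{0,0,2} = 1
G(18) = mex{1,1,0} = 2
G_B(18) = 2.
Stack C, S = {1, 4}:
n : 0 1 2 3 4 5 6 7
G : 0 1 0 1 2 0 1 0
G_C(7) = 0.
Combined Grundy value = 0 ⊕ 2 ⊕ 0 = 2.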